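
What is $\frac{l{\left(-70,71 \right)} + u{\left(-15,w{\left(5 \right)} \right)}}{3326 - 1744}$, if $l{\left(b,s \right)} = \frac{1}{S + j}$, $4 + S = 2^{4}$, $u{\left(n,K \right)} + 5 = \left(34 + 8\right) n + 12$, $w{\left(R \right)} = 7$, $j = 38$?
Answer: $- \frac{31149}{79100} \approx -0.39379$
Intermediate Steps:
$u{\left(n,K \right)} = 7 + 42 n$ ($u{\left(n,K \right)} = -5 + \left(\left(34 + 8\right) n + 12\right) = -5 + \left(42 n + 12\right) = -5 + \left(12 + 42 n\right) = 7 + 42 n$)
$S = 12$ ($S = -4 + 2^{4} = -4 + 16 = 12$)
$l{\left(b,s \right)} = \frac{1}{50}$ ($l{\left(b,s \right)} = \frac{1}{12 + 38} = \frac{1}{50}$)
$\frac{l{\left(-70,71 \right)} + u{\left(-15,w{\left(5 \right)} \right)}}{3326 - 1744} = \frac{\frac{1}{50} + \left(7 + 42 \left(-15\right)\right)}{3326 - 1744} = \frac{\frac{1}{50} + \left(7 - 630\right)}{1582} = \left(\frac{1}{50} - 623\right) \frac{1}{1582} = \left(- \frac{31149}{50}\right) \frac{1}{1582} = - \frac{31149}{79100}$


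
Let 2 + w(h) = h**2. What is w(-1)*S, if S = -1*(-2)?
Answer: -2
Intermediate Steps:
S = 2
w(h) = -2 + h**2
w(-1)*S = (-2 + (-1)**2)*2 = (-2 + 1)*2 = -1*2 = -2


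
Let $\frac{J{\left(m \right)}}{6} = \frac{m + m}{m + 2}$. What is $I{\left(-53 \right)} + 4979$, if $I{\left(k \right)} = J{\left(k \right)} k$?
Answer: $\frac{73407}{17} \approx 4318.1$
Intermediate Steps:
$J{\left(m \right)} = \frac{12 m}{2 + m}$ ($J{\left(m \right)} = 6 \frac{m + m}{m + 2} = 6 \frac{2 m}{2 + m} = \frac{12 m}{2 + m}$)
$I{\left(k \right)} = \frac{12 k^{2}}{2 + k}$ ($I{\left(k \right)} = \frac{12 k}{2 + k} k = \frac{12 k^{2}}{2 + k}$)
$I{\left(-53 \right)} + 4979 = \frac{12 \left(-53\right)^{2}}{2 - 53} + 4979 = 12 \cdot 2809 \frac{1}{-51} + 4979 = 12 \cdot 2809 \left(- \frac{1}{51}\right) + 4979 = - \frac{11236}{17} + 4979 = \frac{73407}{17}$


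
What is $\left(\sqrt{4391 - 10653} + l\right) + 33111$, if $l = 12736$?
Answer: $45847 + i \sqrt{6262} \approx 45847.0 + 79.133 i$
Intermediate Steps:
$\left(\sqrt{4391 - 10653} + l\right) + 33111 = \left(\sqrt{4391 - 10653} + 12736\right) + 33111 = \left(\sqrt{-6262} + 12736\right) + 33111 = \left(i \sqrt{6262} + 12736\right) + 33111 = \left(12736 + i \sqrt{6262}\right) + 33111 = 45847 + i \sqrt{6262}$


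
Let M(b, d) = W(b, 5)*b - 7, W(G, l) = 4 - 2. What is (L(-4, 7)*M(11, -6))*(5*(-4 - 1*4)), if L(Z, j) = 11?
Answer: -6600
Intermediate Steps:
W(G, l) = 2
M(b, d) = -7 + 2*b (M(b, d) = 2*b - 7 = -7 + 2*b)
(L(-4, 7)*M(11, -6))*(5*(-4 - 1*4)) = (11*(-7 + 2*11))*(5*(-4 - 1*4)) = (11*(-7 + 22))*(5*(-4 - 4)) = (11*15)*(5*(-8)) = 165*(-40) = -6600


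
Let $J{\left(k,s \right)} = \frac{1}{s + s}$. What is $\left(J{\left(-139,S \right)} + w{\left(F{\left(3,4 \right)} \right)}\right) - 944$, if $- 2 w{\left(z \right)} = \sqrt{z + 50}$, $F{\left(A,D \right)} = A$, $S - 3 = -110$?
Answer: $- \frac{202017}{214} - \frac{\sqrt{53}}{2} \approx -947.64$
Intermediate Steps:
$S = -107$ ($S = 3 - 110 = -107$)
$J{\left(k,s \right)} = \frac{1}{2 s}$
$w{\left(z \right)} = - \frac{\sqrt{50 + z}}{2}$ ($w{\left(z \right)} = - \frac{\sqrt{z + 50}}{2} = - \frac{\sqrt{50 + z}}{2}$)
$\left(J{\left(-139,S \right)} + w{\left(F{\left(3,4 \right)} \right)}\right) - 944 = \left(\frac{1}{2 \left(-107\right)} - \frac{\sqrt{50 + 3}}{2}\right) - 944 = \left(\frac{1}{2} \left(- \frac{1}{107}\right) - \frac{\sqrt{53}}{2}\right) - 944 = \left(- \frac{1}{214} - \frac{\sqrt{53}}{2}\right) - 944 = - \frac{202017}{214} - \frac{\sqrt{53}}{2}$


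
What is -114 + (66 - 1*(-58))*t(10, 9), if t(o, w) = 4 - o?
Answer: -858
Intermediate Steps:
-114 + (66 - 1*(-58))*t(10, 9) = -114 + (66 - 1*(-58))*(4 - 1*10) = -114 + (66 + 58)*(4 - 10) = -114 + 124*(-6) = -114 - 744 = -858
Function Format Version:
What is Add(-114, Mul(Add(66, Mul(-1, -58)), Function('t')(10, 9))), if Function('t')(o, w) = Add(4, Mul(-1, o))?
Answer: -858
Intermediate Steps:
Add(-114, Mul(Add(66, Mul(-1, -58)), Function('t')(10, 9))) = Add(-114, Mul(Add(66, Mul(-1, -58)), Add(4, Mul(-1, 10)))) = Add(-114, Mul(Add(66, 58), Add(4, -10))) = Add(-114, Mul(124, -6)) = Add(-114, -744) = -858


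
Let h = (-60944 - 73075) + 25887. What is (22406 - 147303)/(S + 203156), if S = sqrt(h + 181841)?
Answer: -25373574932/41272286627 + 124897*sqrt(73709)/41272286627 ≈ -0.61396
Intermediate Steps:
h = -108132 (h = -134019 + 25887 = -108132)
S = sqrt(73709) (S = sqrt(-108132 + 181841) = sqrt(73709) ≈ 271.49)
(22406 - 147303)/(S + 203156) = (22406 - 147303)/(sqrt(73709) + 203156) = -124897/(203156 + sqrt(73709))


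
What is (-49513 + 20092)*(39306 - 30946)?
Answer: -245959560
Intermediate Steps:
(-49513 + 20092)*(39306 - 30946) = -29421*8360 = -245959560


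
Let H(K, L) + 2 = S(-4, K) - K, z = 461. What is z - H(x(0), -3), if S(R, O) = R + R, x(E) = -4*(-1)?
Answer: 475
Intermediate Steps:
x(E) = 4
S(R, O) = 2*R
H(K, L) = -10 - K (H(K, L) = -2 + (2*(-4) - K) = -2 + (-8 - K) = -10 - K)
z - H(x(0), -3) = 461 - (-10 - 1*4) = 461 - (-10 - 4) = 461 - 1*(-14) = 461 + 14 = 475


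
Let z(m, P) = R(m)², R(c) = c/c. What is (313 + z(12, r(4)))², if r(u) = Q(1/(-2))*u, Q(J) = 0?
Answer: 98596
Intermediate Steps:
R(c) = 1
r(u) = 0 (r(u) = 0*u = 0)
z(m, P) = 1 (z(m, P) = 1² = 1)
(313 + z(12, r(4)))² = (313 + 1)² = 314² = 98596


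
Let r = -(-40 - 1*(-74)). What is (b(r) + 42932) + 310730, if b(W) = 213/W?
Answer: 12024295/34 ≈ 3.5366e+5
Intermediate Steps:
r = -34 (r = -(-40 + 74) = -1*34 = -34)
(b(r) + 42932) + 310730 = (213/(-34) + 42932) + 310730 = (213*(-1/34) + 42932) + 310730 = (-213/34 + 42932) + 310730 = 1459475/34 + 310730 = 12024295/34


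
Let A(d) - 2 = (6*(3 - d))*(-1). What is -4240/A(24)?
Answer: -265/8 ≈ -33.125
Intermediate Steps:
A(d) = -16 + 6*d (A(d) = 2 + (6*(3 - d))*(-1) = 2 + (18 - 6*d)*(-1) = 2 + (-18 + 6*d) = -16 + 6*d)
-4240/A(24) = -4240/(-16 + 6*24) = -4240/(-16 + 144) = -4240/128 = -4240*1/128 = -265/8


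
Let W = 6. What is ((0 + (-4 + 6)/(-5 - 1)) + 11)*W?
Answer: 64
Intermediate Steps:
((0 + (-4 + 6)/(-5 - 1)) + 11)*W = ((0 + (-4 + 6)/(-5 - 1)) + 11)*6 = ((0 + 2/(-6)) + 11)*6 = ((0 + 2*(-1/6)) + 11)*6 = ((0 - 1/3) + 11)*6 = (-1/3 + 11)*6 = (32/3)*6 = 64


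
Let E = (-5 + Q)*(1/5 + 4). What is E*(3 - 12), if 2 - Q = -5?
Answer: -378/5 ≈ -75.600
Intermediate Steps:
Q = 7 (Q = 2 - 1*(-5) = 2 + 5 = 7)
E = 42/5 (E = (-5 + 7)*(1/5 + 4) = 2*(1/5 + 4) = 2*(21/5) = 42/5 ≈ 8.4000)
E*(3 - 12) = 42*(3 - 12)/5 = (42/5)*(-9) = -378/5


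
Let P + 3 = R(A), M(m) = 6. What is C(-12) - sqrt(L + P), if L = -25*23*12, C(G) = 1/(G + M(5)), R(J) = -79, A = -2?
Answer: -1/6 - I*sqrt(6982) ≈ -0.16667 - 83.558*I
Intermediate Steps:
P = -82 (P = -3 - 79 = -82)
C(G) = 1/(6 + G) (C(G) = 1/(G + 6) = 1/(6 + G))
L = -6900 (L = -575*12 = -6900)
C(-12) - sqrt(L + P) = 1/(6 - 12) - sqrt(-6900 - 82) = 1/(-6) - sqrt(-6982) = -1/6 - I*sqrt(6982)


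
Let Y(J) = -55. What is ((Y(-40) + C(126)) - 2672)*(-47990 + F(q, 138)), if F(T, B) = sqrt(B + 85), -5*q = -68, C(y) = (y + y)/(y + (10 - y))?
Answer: 129659382 - 13509*sqrt(223)/5 ≈ 1.2962e+8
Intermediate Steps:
C(y) = y/5 (C(y) = (2*y)/10 = (2*y)*(1/10) = y/5)
q = 68/5 (q = -1/5*(-68) = 68/5 ≈ 13.600)
F(T, B) = sqrt(85 + B)
((Y(-40) + C(126)) - 2672)*(-47990 + F(q, 138)) = ((-55 + (1/5)*126) - 2672)*(-47990 + sqrt(85 + 138)) = ((-55 + 126/5) - 2672)*(-47990 + sqrt(223)) = (-149/5 - 2672)*(-47990 + sqrt(223)) = -13509*(-47990 + sqrt(223))/5 = 129659382 - 13509*sqrt(223)/5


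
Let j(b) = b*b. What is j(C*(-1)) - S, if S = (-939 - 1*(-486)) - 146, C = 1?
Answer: 600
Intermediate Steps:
S = -599 (S = (-939 + 486) - 146 = -453 - 146 = -599)
j(b) = b²
j(C*(-1)) - S = (1*(-1))² - 1*(-599) = (-1)² + 599 = 1 + 599 = 600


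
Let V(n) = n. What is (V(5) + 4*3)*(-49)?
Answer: -833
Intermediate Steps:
(V(5) + 4*3)*(-49) = (5 + 4*3)*(-49) = (5 + 12)*(-49) = 17*(-49) = -833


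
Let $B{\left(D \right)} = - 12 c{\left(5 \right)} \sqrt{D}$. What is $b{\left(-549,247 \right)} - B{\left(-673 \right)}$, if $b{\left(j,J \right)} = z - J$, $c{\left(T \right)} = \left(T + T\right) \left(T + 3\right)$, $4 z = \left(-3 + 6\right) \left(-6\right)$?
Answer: $- \frac{503}{2} + 960 i \sqrt{673} \approx -251.5 + 24905.0 i$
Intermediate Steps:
$z = - \frac{9}{2}$ ($z = \frac{\left(-3 + 6\right) \left(-6\right)}{4} = \frac{3 \left(-6\right)}{4} = \frac{1}{4} \left(-18\right) = - \frac{9}{2} \approx -4.5$)
$c{\left(T \right)} = 2 T \left(3 + T\right)$
$b{\left(j,J \right)} = - \frac{9}{2} - J$
$B{\left(D \right)} = - 960 \sqrt{D}$ ($B{\left(D \right)} = - 12 \cdot 2 \cdot 5 \left(3 + 5\right) \sqrt{D} = - 12 \cdot 2 \cdot 5 \cdot 8 \sqrt{D} = \left(-12\right) 80 \sqrt{D} = - 960 \sqrt{D}$)
$b{\left(-549,247 \right)} - B{\left(-673 \right)} = \left(- \frac{9}{2} - 247\right) - - 960 \sqrt{-673} = \left(- \frac{9}{2} - 247\right) - - 960 i \sqrt{673} = - \frac{503}{2} - - 960 i \sqrt{673} = - \frac{503}{2} + 960 i \sqrt{673}$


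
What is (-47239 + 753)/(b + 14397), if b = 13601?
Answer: -23243/13999 ≈ -1.6603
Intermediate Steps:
(-47239 + 753)/(b + 14397) = (-47239 + 753)/(13601 + 14397) = -46486/27998 = -46486*1/27998 = -23243/13999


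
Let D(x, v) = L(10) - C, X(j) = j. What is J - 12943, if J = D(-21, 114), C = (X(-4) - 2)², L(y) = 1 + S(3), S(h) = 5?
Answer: -12973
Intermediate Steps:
L(y) = 6 (L(y) = 1 + 5 = 6)
C = 36 (C = (-4 - 2)² = (-6)² = 36)
D(x, v) = -30 (D(x, v) = 6 - 1*36 = 6 - 36 = -30)
J = -30
J - 12943 = -30 - 12943 = -12973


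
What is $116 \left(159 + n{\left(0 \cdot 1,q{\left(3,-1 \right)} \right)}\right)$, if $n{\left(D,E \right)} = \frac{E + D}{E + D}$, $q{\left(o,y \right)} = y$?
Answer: $18560$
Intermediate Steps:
$n{\left(D,E \right)} = 1$ ($n{\left(D,E \right)} = \frac{D + E}{D + E} = 1$)
$116 \left(159 + n{\left(0 \cdot 1,q{\left(3,-1 \right)} \right)}\right) = 116 \left(159 + 1\right) = 116 \cdot 160 = 18560$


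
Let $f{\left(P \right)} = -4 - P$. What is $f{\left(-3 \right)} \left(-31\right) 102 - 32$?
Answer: $3130$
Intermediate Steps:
$f{\left(-3 \right)} \left(-31\right) 102 - 32 = \left(-4 - -3\right) \left(-31\right) 102 - 32 = \left(-4 + 3\right) \left(-31\right) 102 - 32 = \left(-1\right) \left(-31\right) 102 - 32 = 31 \cdot 102 - 32 = 3162 - 32 = 3130$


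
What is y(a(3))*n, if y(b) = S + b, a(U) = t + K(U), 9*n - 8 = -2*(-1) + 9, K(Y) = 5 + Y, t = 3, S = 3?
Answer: 266/9 ≈ 29.556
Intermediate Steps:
n = 19/9 (n = 8/9 + (-2*(-1) + 9)/9 = 8/9 + (2 + 9)/9 = 8/9 + (1/9)*11 = 8/9 + 11/9 = 19/9 ≈ 2.1111)
a(U) = 8 + U (a(U) = 3 + (5 + U) = 8 + U)
y(b) = 3 + b
y(a(3))*n = (3 + (8 + 3))*(19/9) = (3 + 11)*(19/9) = 14*(19/9) = 266/9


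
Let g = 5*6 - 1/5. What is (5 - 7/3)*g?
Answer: 1192/15 ≈ 79.467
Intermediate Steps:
g = 149/5 (g = 30 - 1*1/5 = 30 - 1/5 = 149/5 ≈ 29.800)
(5 - 7/3)*g = (5 - 7/3)*(149/5) = (8/3)*(149/5) = 1192/15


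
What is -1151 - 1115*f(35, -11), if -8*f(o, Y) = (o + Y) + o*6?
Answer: 125851/4 ≈ 31463.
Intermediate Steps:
f(o, Y) = -7*o/8 - Y/8 (f(o, Y) = -((o + Y) + o*6)/8 = -((Y + o) + 6*o)/8 = -(Y + 7*o)/8 = -7*o/8 - Y/8)
-1151 - 1115*f(35, -11) = -1151 - 1115*(-7/8*35 - ⅛*(-11)) = -1151 - 1115*(-245/8 + 11/8) = -1151 - 1115*(-117/4) = -1151 + 130455/4 = 125851/4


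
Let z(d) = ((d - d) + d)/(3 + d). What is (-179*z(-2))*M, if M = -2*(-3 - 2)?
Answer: 3580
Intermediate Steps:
M = 10 (M = -2*(-5) = 10)
z(d) = d/(3 + d) (z(d) = (0 + d)/(3 + d) = d/(3 + d))
(-179*z(-2))*M = -(-358)/(3 - 2)*10 = -(-358)/1*10 = -(-358)*10 = -179*(-2)*10 = 358*10 = 3580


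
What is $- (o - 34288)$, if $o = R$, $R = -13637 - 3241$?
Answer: $51166$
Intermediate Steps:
$R = -16878$
$o = -16878$
$- (o - 34288) = - (-16878 - 34288) = \left(-1\right) \left(-51166\right) = 51166$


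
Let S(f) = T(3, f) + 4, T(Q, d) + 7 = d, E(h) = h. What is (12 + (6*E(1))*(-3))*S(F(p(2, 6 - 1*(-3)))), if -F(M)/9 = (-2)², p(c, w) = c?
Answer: 234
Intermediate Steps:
T(Q, d) = -7 + d
F(M) = -36 (F(M) = -9*(-2)² = -9*4 = -36)
S(f) = -3 + f (S(f) = (-7 + f) + 4 = -3 + f)
(12 + (6*E(1))*(-3))*S(F(p(2, 6 - 1*(-3)))) = (12 + (6*1)*(-3))*(-3 - 36) = (12 + 6*(-3))*(-39) = (12 - 18)*(-39) = -6*(-39) = 234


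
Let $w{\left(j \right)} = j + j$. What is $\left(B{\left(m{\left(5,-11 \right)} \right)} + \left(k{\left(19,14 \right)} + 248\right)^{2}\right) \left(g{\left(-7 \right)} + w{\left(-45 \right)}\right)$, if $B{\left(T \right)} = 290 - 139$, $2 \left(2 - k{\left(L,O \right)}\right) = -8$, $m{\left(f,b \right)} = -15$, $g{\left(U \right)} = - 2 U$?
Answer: $-4914692$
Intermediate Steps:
$k{\left(L,O \right)} = 6$ ($k{\left(L,O \right)} = 2 - -4 = 2 + 4 = 6$)
$w{\left(j \right)} = 2 j$
$B{\left(T \right)} = 151$
$\left(B{\left(m{\left(5,-11 \right)} \right)} + \left(k{\left(19,14 \right)} + 248\right)^{2}\right) \left(g{\left(-7 \right)} + w{\left(-45 \right)}\right) = \left(151 + \left(6 + 248\right)^{2}\right) \left(\left(-2\right) \left(-7\right) + 2 \left(-45\right)\right) = \left(151 + 254^{2}\right) \left(14 - 90\right) = \left(151 + 64516\right) \left(-76\right) = 64667 \left(-76\right) = -4914692$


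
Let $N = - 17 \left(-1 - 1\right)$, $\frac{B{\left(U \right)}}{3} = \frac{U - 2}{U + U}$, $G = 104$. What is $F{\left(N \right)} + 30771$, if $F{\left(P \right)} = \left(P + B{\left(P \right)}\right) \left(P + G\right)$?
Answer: $\frac{606183}{17} \approx 35658.0$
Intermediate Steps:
$B{\left(U \right)} = \frac{3 \left(-2 + U\right)}{2 U}$ ($B{\left(U \right)} = 3 \frac{U - 2}{U + U} = 3 \frac{-2 + U}{2 U} = \frac{3 \left(-2 + U\right)}{2 U}$)
$N = 34$ ($N = - 17 \left(-1 - 1\right) = \left(-17\right) \left(-2\right) = 34$)
$F{\left(P \right)} = \left(104 + P\right) \left(\frac{3}{2} + P - \frac{3}{P}\right)$ ($F{\left(P \right)} = \left(P + \left(\frac{3}{2} - \frac{3}{P}\right)\right) \left(P + 104\right) = \left(\frac{3}{2} + P - \frac{3}{P}\right) \left(104 + P\right) = \left(104 + P\right) \left(\frac{3}{2} + P - \frac{3}{P}\right)$)
$F{\left(N \right)} + 30771 = \left(153 + 34^{2} - \frac{312}{34} + \frac{211}{2} \cdot 34\right) + 30771 = \left(153 + 1156 - \frac{156}{17} + 3587\right) + 30771 = \frac{83076}{17} + 30771 = \frac{606183}{17}$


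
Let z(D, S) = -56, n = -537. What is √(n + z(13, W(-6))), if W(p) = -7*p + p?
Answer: I*√593 ≈ 24.352*I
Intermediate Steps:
W(p) = -6*p
√(n + z(13, W(-6))) = √(-537 - 56) = √(-593) = I*√593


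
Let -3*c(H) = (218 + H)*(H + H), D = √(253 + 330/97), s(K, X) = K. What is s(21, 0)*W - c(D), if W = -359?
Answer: -2144107/291 + 436*√2412487/291 ≈ -5040.9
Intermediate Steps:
D = √2412487/97 (D = √(253 + 330*(1/97)) = √(253 + 330/97) = √(24871/97) = √2412487/97 ≈ 16.013)
c(H) = -2*H*(218 + H)/3 (c(H) = -(218 + H)*(H + H)/3 = -(218 + H)*2*H/3 = -2*H*(218 + H)/3)
s(21, 0)*W - c(D) = 21*(-359) - (-2)*√2412487/97*(218 + √2412487/97)/3 = -7539 - (-2)*√2412487*(218 + √2412487/97)/291 = -7539 + 2*√2412487*(218 + √2412487/97)/291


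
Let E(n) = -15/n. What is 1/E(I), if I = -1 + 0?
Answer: 1/15 ≈ 0.066667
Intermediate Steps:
I = -1
1/E(I) = 1/(-15/(-1)) = 1/(-15*(-1)) = 1/15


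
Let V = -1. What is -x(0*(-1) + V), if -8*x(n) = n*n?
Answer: ⅛ ≈ 0.12500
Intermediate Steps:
x(n) = -n²/8 (x(n) = -n*n/8 = -n²/8)
-x(0*(-1) + V) = -(-1)*(0*(-1) - 1)²/8 = -(-1)*(0 - 1)²/8 = -(-1)*(-1)²/8 = -(-1)/8 = -1*(-⅛) = ⅛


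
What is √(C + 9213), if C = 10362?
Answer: 15*√87 ≈ 139.91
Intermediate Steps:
√(C + 9213) = √(10362 + 9213) = √19575 = 15*√87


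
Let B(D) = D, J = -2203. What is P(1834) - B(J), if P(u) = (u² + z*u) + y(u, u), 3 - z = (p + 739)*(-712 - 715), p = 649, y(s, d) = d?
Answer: 3635932879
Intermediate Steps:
z = 1980679 (z = 3 - (649 + 739)*(-712 - 715) = 3 - 1388*(-1427) = 3 - 1*(-1980676) = 3 + 1980676 = 1980679)
P(u) = u² + 1980680*u (P(u) = (u² + 1980679*u) + u = u² + 1980680*u)
P(1834) - B(J) = 1834*(1980680 + 1834) - 1*(-2203) = 1834*1982514 + 2203 = 3635930676 + 2203 = 3635932879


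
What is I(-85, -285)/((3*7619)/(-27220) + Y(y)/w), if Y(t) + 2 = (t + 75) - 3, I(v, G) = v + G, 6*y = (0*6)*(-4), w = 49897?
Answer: 502532645800/1138590329 ≈ 441.36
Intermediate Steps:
y = 0 (y = ((0*6)*(-4))/6 = (0*(-4))/6 = (⅙)*0 = 0)
I(v, G) = G + v
Y(t) = 70 + t (Y(t) = -2 + ((t + 75) - 3) = -2 + ((75 + t) - 3) = -2 + (72 + t) = 70 + t)
I(-85, -285)/((3*7619)/(-27220) + Y(y)/w) = (-285 - 85)/((3*7619)/(-27220) + (70 + 0)/49897) = -370/(22857*(-1/27220) + 70*(1/49897)) = -370/(-22857/27220 + 70/49897) = -370/(-1138590329/1358196340) = -370*(-1358196340/1138590329) = 502532645800/1138590329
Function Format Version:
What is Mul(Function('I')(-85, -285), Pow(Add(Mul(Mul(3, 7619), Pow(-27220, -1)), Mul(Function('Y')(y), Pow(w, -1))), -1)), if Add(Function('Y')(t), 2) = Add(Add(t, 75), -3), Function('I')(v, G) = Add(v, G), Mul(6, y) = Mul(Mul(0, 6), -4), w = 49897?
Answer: Rational(502532645800, 1138590329) ≈ 441.36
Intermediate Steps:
y = 0 (y = Mul(Rational(1, 6), Mul(Mul(0, 6), -4)) = Mul(Rational(1, 6), Mul(0, -4)) = Mul(Rational(1, 6), 0) = 0)
Function('I')(v, G) = Add(G, v)
Function('Y')(t) = Add(70, t) (Function('Y')(t) = Add(-2, Add(Add(t, 75), -3)) = Add(-2, Add(Add(75, t), -3)) = Add(-2, Add(72, t)) = Add(70, t))
Mul(Function('I')(-85, -285), Pow(Add(Mul(Mul(3, 7619), Pow(-27220, -1)), Mul(Function('Y')(y), Pow(w, -1))), -1)) = Mul(Add(-285, -85), Pow(Add(Mul(Mul(3, 7619), Pow(-27220, -1)), Mul(Add(70, 0), Pow(49897, -1))), -1)) = Mul(-370, Pow(Add(Mul(22857, Rational(-1, 27220)), Mul(70, Rational(1, 49897))), -1)) = Mul(-370, Pow(Add(Rational(-22857, 27220), Rational(70, 49897)), -1)) = Mul(-370, Pow(Rational(-1138590329, 1358196340), -1)) = Mul(-370, Rational(-1358196340, 1138590329)) = Rational(502532645800, 1138590329)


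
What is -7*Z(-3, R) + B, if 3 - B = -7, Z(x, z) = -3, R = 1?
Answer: 31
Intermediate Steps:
B = 10 (B = 3 - 1*(-7) = 3 + 7 = 10)
-7*Z(-3, R) + B = -7*(-3) + 10 = 21 + 10 = 31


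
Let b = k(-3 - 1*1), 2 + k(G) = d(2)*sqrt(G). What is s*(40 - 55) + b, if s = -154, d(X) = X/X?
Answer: 2308 + 2*I ≈ 2308.0 + 2.0*I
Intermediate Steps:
d(X) = 1
k(G) = -2 + sqrt(G) (k(G) = -2 + 1*sqrt(G) = -2 + sqrt(G))
b = -2 + 2*I (b = -2 + sqrt(-3 - 1*1) = -2 + sqrt(-3 - 1) = -2 + sqrt(-4) = -2 + 2*I ≈ -2.0 + 2.0*I)
s*(40 - 55) + b = -154*(40 - 55) + (-2 + 2*I) = -154*(-15) + (-2 + 2*I) = 2310 + (-2 + 2*I) = 2308 + 2*I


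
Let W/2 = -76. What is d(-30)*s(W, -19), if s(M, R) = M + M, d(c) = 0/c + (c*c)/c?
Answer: 9120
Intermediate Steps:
d(c) = c (d(c) = 0 + c²/c = 0 + c = c)
W = -152 (W = 2*(-76) = -152)
s(M, R) = 2*M
d(-30)*s(W, -19) = -60*(-152) = -30*(-304) = 9120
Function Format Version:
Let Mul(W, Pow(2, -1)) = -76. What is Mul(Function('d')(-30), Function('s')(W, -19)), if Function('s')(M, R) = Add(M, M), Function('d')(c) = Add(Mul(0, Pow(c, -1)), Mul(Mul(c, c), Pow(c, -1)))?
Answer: 9120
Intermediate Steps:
Function('d')(c) = c (Function('d')(c) = Add(0, Mul(Pow(c, 2), Pow(c, -1))) = Add(0, c) = c)
W = -152 (W = Mul(2, -76) = -152)
Function('s')(M, R) = Mul(2, M)
Mul(Function('d')(-30), Function('s')(W, -19)) = Mul(-30, Mul(2, -152)) = Mul(-30, -304) = 9120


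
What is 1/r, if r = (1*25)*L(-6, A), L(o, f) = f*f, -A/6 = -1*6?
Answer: 1/32400 ≈ 3.0864e-5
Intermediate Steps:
A = 36 (A = -(-6)*6 = -6*(-6) = 36)
L(o, f) = f²
r = 32400 (r = (1*25)*36² = 25*1296 = 32400)
1/r = 1/32400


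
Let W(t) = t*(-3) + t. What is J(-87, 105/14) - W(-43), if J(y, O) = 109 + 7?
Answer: 30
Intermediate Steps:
W(t) = -2*t (W(t) = -3*t + t = -2*t)
J(y, O) = 116
J(-87, 105/14) - W(-43) = 116 - (-2)*(-43) = 116 - 1*86 = 116 - 86 = 30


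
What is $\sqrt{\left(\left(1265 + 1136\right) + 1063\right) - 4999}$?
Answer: $i \sqrt{1535} \approx 39.179 i$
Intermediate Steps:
$\sqrt{\left(\left(1265 + 1136\right) + 1063\right) - 4999} = \sqrt{\left(2401 + 1063\right) - 4999} = \sqrt{3464 - 4999} = \sqrt{-1535} = i \sqrt{1535}$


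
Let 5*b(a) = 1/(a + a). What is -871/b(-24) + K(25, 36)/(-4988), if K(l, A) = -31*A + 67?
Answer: 1042692569/4988 ≈ 2.0904e+5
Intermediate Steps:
b(a) = 1/(10*a) (b(a) = 1/(5*(a + a)) = 1/(5*((2*a))) = (1/(2*a))/5 = 1/(10*a))
K(l, A) = 67 - 31*A
-871/b(-24) + K(25, 36)/(-4988) = -871/((1/10)/(-24)) + (67 - 31*36)/(-4988) = -871/((1/10)*(-1/24)) + (67 - 1116)*(-1/4988) = -871/(-1/240) - 1049*(-1/4988) = -871*(-240) + 1049/4988 = 209040 + 1049/4988 = 1042692569/4988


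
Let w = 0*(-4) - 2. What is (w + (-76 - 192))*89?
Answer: -24030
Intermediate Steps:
w = -2 (w = 0 - 2 = -2)
(w + (-76 - 192))*89 = (-2 + (-76 - 192))*89 = (-2 - 268)*89 = -270*89 = -24030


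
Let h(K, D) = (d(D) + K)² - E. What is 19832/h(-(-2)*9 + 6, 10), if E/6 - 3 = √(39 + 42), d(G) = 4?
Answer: 2479/89 ≈ 27.854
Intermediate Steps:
E = 72 (E = 18 + 6*√(39 + 42) = 18 + 6*√81 = 18 + 6*9 = 18 + 54 = 72)
h(K, D) = -72 + (4 + K)² (h(K, D) = (4 + K)² - 1*72 = (4 + K)² - 72 = -72 + (4 + K)²)
19832/h(-(-2)*9 + 6, 10) = 19832/(-72 + (4 + (-(-2)*9 + 6))²) = 19832/(-72 + (4 + (-2*(-9) + 6))²) = 19832/(-72 + (4 + (18 + 6))²) = 19832/(-72 + (4 + 24)²) = 19832/(-72 + 28²) = 19832/(-72 + 784) = 19832/712 = 19832*(1/712) = 2479/89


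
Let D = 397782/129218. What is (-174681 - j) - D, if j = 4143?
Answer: -11553838707/64609 ≈ -1.7883e+5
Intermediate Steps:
D = 198891/64609 (D = 397782*(1/129218) = 198891/64609 ≈ 3.0784)
(-174681 - j) - D = (-174681 - 1*4143) - 1*198891/64609 = (-174681 - 4143) - 198891/64609 = -178824 - 198891/64609 = -11553838707/64609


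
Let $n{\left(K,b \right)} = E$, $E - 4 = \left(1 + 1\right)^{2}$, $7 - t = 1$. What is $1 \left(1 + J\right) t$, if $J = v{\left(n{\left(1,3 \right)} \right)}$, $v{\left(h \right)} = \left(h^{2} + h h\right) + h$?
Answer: $822$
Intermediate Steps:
$t = 6$ ($t = 7 - 1 = 6$)
$E = 8$ ($E = 4 + \left(1 + 1\right)^{2} = 4 + 2^{2} = 4 + 4 = 8$)
$n{\left(K,b \right)} = 8$
$v{\left(h \right)} = h + 2 h^{2}$ ($v{\left(h \right)} = \left(h^{2} + h^{2}\right) + h = 2 h^{2} + h = h + 2 h^{2}$)
$J = 136$ ($J = 8 \left(1 + 2 \cdot 8\right) = 8 \left(1 + 16\right) = 8 \cdot 17 = 136$)
$1 \left(1 + J\right) t = 1 \left(1 + 136\right) 6 = 1 \cdot 137 \cdot 6 = 137 \cdot 6 = 822$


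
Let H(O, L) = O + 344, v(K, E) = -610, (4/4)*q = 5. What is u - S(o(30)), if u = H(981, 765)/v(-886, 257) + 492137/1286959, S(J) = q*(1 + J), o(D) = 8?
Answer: -7346408331/157008998 ≈ -46.790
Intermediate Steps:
q = 5
H(O, L) = 344 + O
S(J) = 5 + 5*J (S(J) = 5*(1 + J) = 5 + 5*J)
u = -281003421/157008998 (u = (344 + 981)/(-610) + 492137/1286959 = 1325*(-1/610) + 492137*(1/1286959) = -265/122 + 492137/1286959 = -281003421/157008998 ≈ -1.7897)
u - S(o(30)) = -281003421/157008998 - (5 + 5*8) = -281003421/157008998 - (5 + 40) = -281003421/157008998 - 1*45 = -281003421/157008998 - 45 = -7346408331/157008998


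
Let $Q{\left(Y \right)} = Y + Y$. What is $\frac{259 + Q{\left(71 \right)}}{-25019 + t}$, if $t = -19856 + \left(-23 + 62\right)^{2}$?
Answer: $- \frac{401}{43354} \approx -0.0092494$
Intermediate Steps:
$Q{\left(Y \right)} = 2 Y$
$t = -18335$ ($t = -19856 + 39^{2} = -19856 + 1521 = -18335$)
$\frac{259 + Q{\left(71 \right)}}{-25019 + t} = \frac{259 + 2 \cdot 71}{-25019 - 18335} = \frac{259 + 142}{-43354} = 401 \left(- \frac{1}{43354}\right) = - \frac{401}{43354}$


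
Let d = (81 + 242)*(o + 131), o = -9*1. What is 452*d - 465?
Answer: 17811047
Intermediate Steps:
o = -9
d = 39406 (d = (81 + 242)*(-9 + 131) = 323*122 = 39406)
452*d - 465 = 452*39406 - 465 = 17811512 - 465 = 17811047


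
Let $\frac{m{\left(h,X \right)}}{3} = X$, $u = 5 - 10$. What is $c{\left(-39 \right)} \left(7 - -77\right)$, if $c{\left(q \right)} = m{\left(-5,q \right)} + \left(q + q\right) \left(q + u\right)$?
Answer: $278460$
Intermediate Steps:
$u = -5$
$m{\left(h,X \right)} = 3 X$
$c{\left(q \right)} = 3 q + 2 q \left(-5 + q\right)$ ($c{\left(q \right)} = 3 q + \left(q + q\right) \left(q - 5\right) = 3 q + 2 q \left(-5 + q\right)$)
$c{\left(-39 \right)} \left(7 - -77\right) = - 39 \left(-7 + 2 \left(-39\right)\right) \left(7 - -77\right) = - 39 \left(-7 - 78\right) \left(7 + 77\right) = \left(-39\right) \left(-85\right) 84 = 3315 \cdot 84 = 278460$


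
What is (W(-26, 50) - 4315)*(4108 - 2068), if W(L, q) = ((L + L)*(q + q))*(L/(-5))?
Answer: -63964200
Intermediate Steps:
W(L, q) = -4*q*L²/5 (W(L, q) = ((2*L)*(2*q))*(L*(-⅕)) = (4*L*q)*(-L/5) = -4*q*L²/5)
(W(-26, 50) - 4315)*(4108 - 2068) = (-⅘*50*(-26)² - 4315)*(4108 - 2068) = (-⅘*50*676 - 4315)*2040 = (-27040 - 4315)*2040 = -31355*2040 = -63964200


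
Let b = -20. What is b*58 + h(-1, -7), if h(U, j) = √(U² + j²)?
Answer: -1160 + 5*√2 ≈ -1152.9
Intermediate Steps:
b*58 + h(-1, -7) = -20*58 + √((-1)² + (-7)²) = -1160 + √(1 + 49) = -1160 + √50 = -1160 + 5*√2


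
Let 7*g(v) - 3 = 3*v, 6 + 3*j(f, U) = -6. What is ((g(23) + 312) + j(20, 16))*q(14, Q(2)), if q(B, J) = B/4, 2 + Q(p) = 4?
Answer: 1114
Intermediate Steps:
Q(p) = 2 (Q(p) = -2 + 4 = 2)
q(B, J) = B/4 (q(B, J) = B*(¼) = B/4)
j(f, U) = -4 (j(f, U) = -2 + (⅓)*(-6) = -2 - 2 = -4)
g(v) = 3/7 + 3*v/7 (g(v) = 3/7 + (3*v)/7 = 3/7 + 3*v/7)
((g(23) + 312) + j(20, 16))*q(14, Q(2)) = (((3/7 + (3/7)*23) + 312) - 4)*((¼)*14) = (((3/7 + 69/7) + 312) - 4)*(7/2) = ((72/7 + 312) - 4)*(7/2) = (2256/7 - 4)*(7/2) = (2228/7)*(7/2) = 1114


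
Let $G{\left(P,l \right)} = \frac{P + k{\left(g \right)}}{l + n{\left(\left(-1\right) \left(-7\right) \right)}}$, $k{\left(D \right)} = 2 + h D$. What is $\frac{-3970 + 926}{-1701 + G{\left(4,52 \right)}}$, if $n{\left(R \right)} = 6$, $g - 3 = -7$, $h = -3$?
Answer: $\frac{22069}{12330} \approx 1.7899$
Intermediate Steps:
$g = -4$ ($g = 3 - 7 = -4$)
$k{\left(D \right)} = 2 - 3 D$
$G{\left(P,l \right)} = \frac{14 + P}{6 + l}$ ($G{\left(P,l \right)} = \frac{P + \left(2 - -12\right)}{l + 6} = \frac{P + \left(2 + 12\right)}{6 + l} = \frac{P + 14}{6 + l} = \frac{14 + P}{6 + l}$)
$\frac{-3970 + 926}{-1701 + G{\left(4,52 \right)}} = \frac{-3970 + 926}{-1701 + \frac{14 + 4}{6 + 52}} = - \frac{3044}{-1701 + \frac{1}{58} \cdot 18} = - \frac{3044}{-1701 + \frac{9}{29}} = - \frac{3044}{- \frac{49320}{29}} = \left(-3044\right) \left(- \frac{29}{49320}\right) = \frac{22069}{12330}$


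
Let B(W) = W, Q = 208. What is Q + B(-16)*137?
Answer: -1984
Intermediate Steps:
Q + B(-16)*137 = 208 - 16*137 = 208 - 2192 = -1984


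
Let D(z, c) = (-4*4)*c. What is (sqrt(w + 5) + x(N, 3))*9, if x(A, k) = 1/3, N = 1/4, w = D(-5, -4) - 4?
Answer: 3 + 9*sqrt(65) ≈ 75.560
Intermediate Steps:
D(z, c) = -16*c
w = 60 (w = -16*(-4) - 4 = 64 - 4 = 60)
N = 1/4 ≈ 0.25000
x(A, k) = 1/3
(sqrt(w + 5) + x(N, 3))*9 = (sqrt(60 + 5) + 1/3)*9 = (sqrt(65) + 1/3)*9 = (1/3 + sqrt(65))*9 = 3 + 9*sqrt(65)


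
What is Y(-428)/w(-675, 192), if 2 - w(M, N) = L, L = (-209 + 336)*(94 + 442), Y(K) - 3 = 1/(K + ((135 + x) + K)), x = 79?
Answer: -385/8740188 ≈ -4.4049e-5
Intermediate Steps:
Y(K) = 3 + 1/(214 + 2*K) (Y(K) = 3 + 1/(K + ((135 + 79) + K)) = 3 + 1/(K + (214 + K)) = 3 + 1/(214 + 2*K))
L = 68072 (L = 127*536 = 68072)
w(M, N) = -68070 (w(M, N) = 2 - 1*68072 = 2 - 68072 = -68070)
Y(-428)/w(-675, 192) = ((643 + 6*(-428))/(2*(107 - 428)))/(-68070) = ((½)*(643 - 2568)/(-321))*(-1/68070) = ((½)*(-1/321)*(-1925))*(-1/68070) = (1925/642)*(-1/68070) = -385/8740188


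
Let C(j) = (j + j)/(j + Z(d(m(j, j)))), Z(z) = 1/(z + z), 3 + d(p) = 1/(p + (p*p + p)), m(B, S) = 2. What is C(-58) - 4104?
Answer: -2744242/669 ≈ -4102.0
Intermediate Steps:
d(p) = -3 + 1/(p**2 + 2*p) (d(p) = -3 + 1/(p + (p*p + p)) = -3 + 1/(p + (p**2 + p)) = -3 + 1/(p + (p + p**2)) = -3 + 1/(p**2 + 2*p))
Z(z) = 1/(2*z)
C(j) = 2*j/(-4/23 + j) (C(j) = (j + j)/(j + 1/(2*(((1 - 6*2 - 3*2**2)/(2*(2 + 2)))))) = (2*j)/(j + 1/(2*(((1/2)*(1 - 12 - 3*4)/4)))) = (2*j)/(j + 1/(2*(((1/2)*(1/4)*(1 - 12 - 12))))) = (2*j)/(j + 1/(2*(((1/2)*(1/4)*(-23))))) = (2*j)/(j + 1/(2*(-23/8))) = (2*j)/(j + (1/2)*(-8/23)) = (2*j)/(j - 4/23) = (2*j)/(-4/23 + j) = 2*j/(-4/23 + j))
C(-58) - 4104 = 46*(-58)/(-4 + 23*(-58)) - 4104 = 46*(-58)/(-4 - 1334) - 4104 = 46*(-58)/(-1338) - 4104 = 46*(-58)*(-1/1338) - 4104 = 1334/669 - 4104 = -2744242/669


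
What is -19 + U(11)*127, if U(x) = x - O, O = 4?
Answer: 870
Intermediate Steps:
U(x) = -4 + x (U(x) = x - 1*4 = x - 4 = -4 + x)
-19 + U(11)*127 = -19 + (-4 + 11)*127 = -19 + 7*127 = -19 + 889 = 870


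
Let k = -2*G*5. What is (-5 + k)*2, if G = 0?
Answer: -10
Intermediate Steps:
k = 0 (k = -2*0*5 = 0*5 = 0)
(-5 + k)*2 = (-5 + 0)*2 = -5*2 = -10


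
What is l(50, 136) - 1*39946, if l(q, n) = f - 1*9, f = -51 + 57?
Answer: -39949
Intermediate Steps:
f = 6
l(q, n) = -3 (l(q, n) = 6 - 1*9 = 6 - 9 = -3)
l(50, 136) - 1*39946 = -3 - 1*39946 = -3 - 39946 = -39949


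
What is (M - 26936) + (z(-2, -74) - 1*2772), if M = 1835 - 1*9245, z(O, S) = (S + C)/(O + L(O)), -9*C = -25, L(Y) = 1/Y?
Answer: -1669028/45 ≈ -37090.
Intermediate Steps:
C = 25/9 (C = -1/9*(-25) = 25/9 ≈ 2.7778)
z(O, S) = (25/9 + S)/(O + 1/O) (z(O, S) = (S + 25/9)/(O + 1/O) = (25/9 + S)/(O + 1/O))
M = -7410 (M = 1835 - 9245 = -7410)
(M - 26936) + (z(-2, -74) - 1*2772) = (-7410 - 26936) + ((1/9)*(-2)*(25 + 9*(-74))/(1 + (-2)**2) - 1*2772) = -34346 + ((1/9)*(-2)*(25 - 666)/(1 + 4) - 2772) = -34346 + ((1/9)*(-2)*(-641)/5 - 2772) = -34346 + ((1/9)*(-2)*(1/5)*(-641) - 2772) = -34346 + (1282/45 - 2772) = -34346 - 123458/45 = -1669028/45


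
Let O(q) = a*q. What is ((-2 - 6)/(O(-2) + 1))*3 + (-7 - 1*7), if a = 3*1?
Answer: -46/5 ≈ -9.2000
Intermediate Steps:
a = 3
O(q) = 3*q
((-2 - 6)/(O(-2) + 1))*3 + (-7 - 1*7) = ((-2 - 6)/(3*(-2) + 1))*3 + (-7 - 1*7) = -8/(-6 + 1)*3 + (-7 - 7) = -8/(-5)*3 - 14 = -8*(-⅕)*3 - 14 = (8/5)*3 - 14 = 24/5 - 14 = -46/5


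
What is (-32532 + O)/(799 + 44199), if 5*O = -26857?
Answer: -189517/224990 ≈ -0.84233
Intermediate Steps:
O = -26857/5 (O = (⅕)*(-26857) = -26857/5 ≈ -5371.4)
(-32532 + O)/(799 + 44199) = (-32532 - 26857/5)/(799 + 44199) = -189517/5/44998 = -189517/5*1/44998 = -189517/224990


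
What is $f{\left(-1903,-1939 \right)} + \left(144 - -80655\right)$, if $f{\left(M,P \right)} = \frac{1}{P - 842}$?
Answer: $\frac{224702018}{2781} \approx 80799.0$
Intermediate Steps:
$f{\left(M,P \right)} = \frac{1}{-842 + P}$
$f{\left(-1903,-1939 \right)} + \left(144 - -80655\right) = \frac{1}{-842 - 1939} + \left(144 - -80655\right) = \frac{1}{-2781} + \left(144 + 80655\right) = - \frac{1}{2781} + 80799 = \frac{224702018}{2781}$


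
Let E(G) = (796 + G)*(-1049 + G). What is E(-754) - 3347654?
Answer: -3423380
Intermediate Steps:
E(G) = (-1049 + G)*(796 + G)
E(-754) - 3347654 = (-835004 + (-754)**2 - 253*(-754)) - 3347654 = (-835004 + 568516 + 190762) - 3347654 = -75726 - 3347654 = -3423380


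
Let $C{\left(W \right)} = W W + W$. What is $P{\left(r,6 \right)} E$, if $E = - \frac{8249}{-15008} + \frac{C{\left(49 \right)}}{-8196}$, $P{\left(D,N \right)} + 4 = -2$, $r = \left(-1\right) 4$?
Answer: $- \frac{7709801}{5125232} \approx -1.5043$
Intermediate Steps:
$C{\left(W \right)} = W + W^{2}$ ($C{\left(W \right)} = W^{2} + W = W + W^{2}$)
$r = -4$
$P{\left(D,N \right)} = -6$ ($P{\left(D,N \right)} = -4 - 2 = -6$)
$E = \frac{7709801}{30751392}$ ($E = - \frac{8249}{-15008} + \frac{49 \left(1 + 49\right)}{-8196} = \left(-8249\right) \left(- \frac{1}{15008}\right) + 49 \cdot 50 \left(- \frac{1}{8196}\right) = \frac{8249}{15008} + 2450 \left(- \frac{1}{8196}\right) = \frac{8249}{15008} - \frac{1225}{4098} = \frac{7709801}{30751392} \approx 0.25071$)
$P{\left(r,6 \right)} E = \left(-6\right) \frac{7709801}{30751392} = - \frac{7709801}{5125232}$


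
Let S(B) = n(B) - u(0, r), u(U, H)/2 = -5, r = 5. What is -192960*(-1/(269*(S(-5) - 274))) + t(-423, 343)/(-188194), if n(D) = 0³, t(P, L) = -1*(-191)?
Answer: -1513644929/556866046 ≈ -2.7181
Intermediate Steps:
u(U, H) = -10 (u(U, H) = 2*(-5) = -10)
t(P, L) = 191
n(D) = 0
S(B) = 10 (S(B) = 0 - 1*(-10) = 0 + 10 = 10)
-192960*(-1/(269*(S(-5) - 274))) + t(-423, 343)/(-188194) = -192960*(-1/(269*(10 - 274))) + 191/(-188194) = -192960/((-269*(-264))) + 191*(-1/188194) = -192960/71016 - 191/188194 = -192960*1/71016 - 191/188194 = -8040/2959 - 191/188194 = -1513644929/556866046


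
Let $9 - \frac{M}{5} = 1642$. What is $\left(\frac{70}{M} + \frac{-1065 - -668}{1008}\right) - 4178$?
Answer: $- \frac{6877917805}{1646064} \approx -4178.4$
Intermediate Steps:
$M = -8165$ ($M = 45 - 8210 = -8165$)
$\left(\frac{70}{M} + \frac{-1065 - -668}{1008}\right) - 4178 = \left(\frac{70}{-8165} + \frac{-1065 - -668}{1008}\right) - 4178 = \left(70 \left(- \frac{1}{8165}\right) + \left(-1065 + 668\right) \frac{1}{1008}\right) - 4178 = \left(- \frac{14}{1633} - \frac{397}{1008}\right) - 4178 = - \frac{662413}{1646064} - 4178 = - \frac{6877917805}{1646064}$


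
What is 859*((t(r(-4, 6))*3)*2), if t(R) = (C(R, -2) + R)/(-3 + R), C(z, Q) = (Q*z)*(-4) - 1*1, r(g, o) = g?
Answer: 190698/7 ≈ 27243.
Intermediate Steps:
C(z, Q) = -1 - 4*Q*z (C(z, Q) = -4*Q*z - 1 = -1 - 4*Q*z)
t(R) = (-1 + 9*R)/(-3 + R) (t(R) = ((-1 - 4*(-2)*R) + R)/(-3 + R) = ((-1 + 8*R) + R)/(-3 + R) = (-1 + 9*R)/(-3 + R))
859*((t(r(-4, 6))*3)*2) = 859*((((-1 + 9*(-4))/(-3 - 4))*3)*2) = 859*((((-1 - 36)/(-7))*3)*2) = 859*((-1/7*(-37)*3)*2) = 859*(((37/7)*3)*2) = 859*((111/7)*2) = 859*(222/7) = 190698/7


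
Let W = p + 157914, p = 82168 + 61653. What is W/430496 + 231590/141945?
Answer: 28505668643/12221350944 ≈ 2.3324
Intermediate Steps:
p = 143821
W = 301735 (W = 143821 + 157914 = 301735)
W/430496 + 231590/141945 = 301735/430496 + 231590/141945 = 301735*(1/430496) + 231590*(1/141945) = 301735/430496 + 46318/28389 = 28505668643/12221350944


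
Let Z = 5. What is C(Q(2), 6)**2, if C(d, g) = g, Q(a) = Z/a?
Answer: 36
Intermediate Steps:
Q(a) = 5/a
C(Q(2), 6)**2 = 6**2 = 36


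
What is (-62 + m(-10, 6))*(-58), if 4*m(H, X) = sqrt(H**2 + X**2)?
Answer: 3596 - 29*sqrt(34) ≈ 3426.9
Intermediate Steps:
m(H, X) = sqrt(H**2 + X**2)/4
(-62 + m(-10, 6))*(-58) = (-62 + sqrt((-10)**2 + 6**2)/4)*(-58) = (-62 + sqrt(100 + 36)/4)*(-58) = (-62 + sqrt(136)/4)*(-58) = (-62 + (2*sqrt(34))/4)*(-58) = (-62 + sqrt(34)/2)*(-58) = 3596 - 29*sqrt(34)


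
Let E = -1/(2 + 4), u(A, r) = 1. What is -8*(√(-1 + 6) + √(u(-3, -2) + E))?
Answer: -8*√5 - 4*√30/3 ≈ -25.191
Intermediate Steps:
E = -⅙ (E = -1/6 = -1*⅙ = -⅙ ≈ -0.16667)
-8*(√(-1 + 6) + √(u(-3, -2) + E)) = -8*(√(-1 + 6) + √(1 - ⅙)) = -8*(√5 + √(⅚)) = -8*(√5 + √30/6) = -8*√5 - 4*√30/3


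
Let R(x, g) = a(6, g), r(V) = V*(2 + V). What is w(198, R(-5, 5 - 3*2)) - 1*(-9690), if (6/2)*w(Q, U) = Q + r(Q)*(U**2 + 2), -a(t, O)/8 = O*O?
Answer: 880956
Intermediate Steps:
a(t, O) = -8*O**2 (a(t, O) = -8*O*O = -8*O**2)
R(x, g) = -8*g**2
w(Q, U) = Q/3 + Q*(2 + Q)*(2 + U**2)/3 (w(Q, U) = (Q + (Q*(2 + Q))*(U**2 + 2))/3 = (Q + (Q*(2 + Q))*(2 + U**2))/3 = (Q + Q*(2 + Q)*(2 + U**2))/3 = Q/3 + Q*(2 + Q)*(2 + U**2)/3)
w(198, R(-5, 5 - 3*2)) - 1*(-9690) = (1/3)*198*(5 + 2*198 + (-8*(5 - 3*2)**2)**2*(2 + 198)) - 1*(-9690) = (1/3)*198*(5 + 396 + (-8*(5 - 6)**2)**2*200) + 9690 = (1/3)*198*(5 + 396 + (-8*(-1)**2)**2*200) + 9690 = (1/3)*198*(5 + 396 + (-8*1)**2*200) + 9690 = (1/3)*198*(5 + 396 + (-8)**2*200) + 9690 = (1/3)*198*(5 + 396 + 64*200) + 9690 = (1/3)*198*(5 + 396 + 12800) + 9690 = (1/3)*198*13201 + 9690 = 871266 + 9690 = 880956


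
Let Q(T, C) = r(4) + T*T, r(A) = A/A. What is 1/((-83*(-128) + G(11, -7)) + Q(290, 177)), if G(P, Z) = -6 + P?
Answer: 1/94730 ≈ 1.0556e-5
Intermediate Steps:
r(A) = 1
Q(T, C) = 1 + T² (Q(T, C) = 1 + T*T = 1 + T²)
1/((-83*(-128) + G(11, -7)) + Q(290, 177)) = 1/((-83*(-128) + (-6 + 11)) + (1 + 290²)) = 1/((10624 + 5) + (1 + 84100)) = 1/(10629 + 84101) = 1/94730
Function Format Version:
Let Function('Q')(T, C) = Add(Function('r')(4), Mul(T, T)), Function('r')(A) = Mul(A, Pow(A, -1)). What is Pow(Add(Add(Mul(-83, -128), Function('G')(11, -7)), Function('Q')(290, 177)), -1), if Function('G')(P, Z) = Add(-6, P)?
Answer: Rational(1, 94730) ≈ 1.0556e-5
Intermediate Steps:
Function('r')(A) = 1
Function('Q')(T, C) = Add(1, Pow(T, 2)) (Function('Q')(T, C) = Add(1, Mul(T, T)) = Add(1, Pow(T, 2)))
Pow(Add(Add(Mul(-83, -128), Function('G')(11, -7)), Function('Q')(290, 177)), -1) = Pow(Add(Add(Mul(-83, -128), Add(-6, 11)), Add(1, Pow(290, 2))), -1) = Pow(Add(Add(10624, 5), Add(1, 84100)), -1) = Pow(Add(10629, 84101), -1) = Pow(94730, -1) = Rational(1, 94730)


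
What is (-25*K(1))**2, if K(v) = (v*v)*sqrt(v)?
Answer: 625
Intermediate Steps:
K(v) = v**(5/2) (K(v) = v**2*sqrt(v) = v**(5/2))
(-25*K(1))**2 = (-25*1**(5/2))**2 = (-25*1)**2 = (-25)**2 = 625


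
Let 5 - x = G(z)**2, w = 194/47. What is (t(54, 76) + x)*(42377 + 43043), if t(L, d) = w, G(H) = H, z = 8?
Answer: -220298180/47 ≈ -4.6872e+6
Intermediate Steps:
w = 194/47 (w = 194*(1/47) = 194/47 ≈ 4.1277)
t(L, d) = 194/47
x = -59 (x = 5 - 1*8**2 = 5 - 1*64 = 5 - 64 = -59)
(t(54, 76) + x)*(42377 + 43043) = (194/47 - 59)*(42377 + 43043) = -2579/47*85420 = -220298180/47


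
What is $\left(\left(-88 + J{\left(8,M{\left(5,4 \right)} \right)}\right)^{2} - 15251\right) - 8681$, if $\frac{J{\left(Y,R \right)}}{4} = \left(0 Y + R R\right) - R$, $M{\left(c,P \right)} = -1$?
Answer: $-17532$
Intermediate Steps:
$J{\left(Y,R \right)} = - 4 R + 4 R^{2}$ ($J{\left(Y,R \right)} = 4 \left(\left(0 Y + R R\right) - R\right) = 4 \left(\left(0 + R^{2}\right) - R\right) = 4 \left(R^{2} - R\right) = - 4 R + 4 R^{2}$)
$\left(\left(-88 + J{\left(8,M{\left(5,4 \right)} \right)}\right)^{2} - 15251\right) - 8681 = \left(\left(-88 + 4 \left(-1\right) \left(-1 - 1\right)\right)^{2} - 15251\right) - 8681 = \left(\left(-88 + 4 \left(-1\right) \left(-2\right)\right)^{2} - 15251\right) - 8681 = \left(\left(-88 + 8\right)^{2} - 15251\right) - 8681 = \left(\left(-80\right)^{2} - 15251\right) - 8681 = \left(6400 - 15251\right) - 8681 = -8851 - 8681 = -17532$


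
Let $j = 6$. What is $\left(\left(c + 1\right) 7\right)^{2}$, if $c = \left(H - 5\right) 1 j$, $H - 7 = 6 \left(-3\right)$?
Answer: $442225$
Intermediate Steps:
$H = -11$ ($H = 7 + 6 \left(-3\right) = 7 - 18 = -11$)
$c = -96$ ($c = \left(-11 - 5\right) 1 \cdot 6 = \left(-16\right) 1 \cdot 6 = \left(-16\right) 6 = -96$)
$\left(\left(c + 1\right) 7\right)^{2} = \left(\left(-96 + 1\right) 7\right)^{2} = \left(\left(-95\right) 7\right)^{2} = \left(-665\right)^{2} = 442225$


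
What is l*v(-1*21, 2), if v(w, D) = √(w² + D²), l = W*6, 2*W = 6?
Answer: 18*√445 ≈ 379.71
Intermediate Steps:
W = 3 (W = (½)*6 = 3)
l = 18 (l = 3*6 = 18)
v(w, D) = √(D² + w²)
l*v(-1*21, 2) = 18*√(2² + (-1*21)²) = 18*√(4 + (-21)²) = 18*√(4 + 441) = 18*√445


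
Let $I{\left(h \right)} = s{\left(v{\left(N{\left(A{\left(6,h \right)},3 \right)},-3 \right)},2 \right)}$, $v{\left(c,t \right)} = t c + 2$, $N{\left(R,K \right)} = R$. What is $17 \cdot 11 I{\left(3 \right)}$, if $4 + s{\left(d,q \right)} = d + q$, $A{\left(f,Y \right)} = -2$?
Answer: $1122$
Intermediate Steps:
$v{\left(c,t \right)} = 2 + c t$ ($v{\left(c,t \right)} = c t + 2 = 2 + c t$)
$s{\left(d,q \right)} = -4 + d + q$ ($s{\left(d,q \right)} = -4 + \left(d + q\right) = -4 + d + q$)
$I{\left(h \right)} = 6$ ($I{\left(h \right)} = -4 + \left(2 - -6\right) + 2 = -4 + \left(2 + 6\right) + 2 = -4 + 8 + 2 = 6$)
$17 \cdot 11 I{\left(3 \right)} = 17 \cdot 11 \cdot 6 = 187 \cdot 6 = 1122$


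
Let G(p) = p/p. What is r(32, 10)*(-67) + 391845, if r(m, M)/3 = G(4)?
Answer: 391644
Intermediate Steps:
G(p) = 1
r(m, M) = 3 (r(m, M) = 3*1 = 3)
r(32, 10)*(-67) + 391845 = 3*(-67) + 391845 = -201 + 391845 = 391644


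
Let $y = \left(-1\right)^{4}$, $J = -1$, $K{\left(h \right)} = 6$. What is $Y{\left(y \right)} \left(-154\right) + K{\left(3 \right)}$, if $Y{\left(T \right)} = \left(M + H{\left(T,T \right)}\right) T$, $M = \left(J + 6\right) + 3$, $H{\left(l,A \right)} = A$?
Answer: $-1380$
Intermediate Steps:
$M = 8$ ($M = \left(-1 + 6\right) + 3 = 5 + 3 = 8$)
$y = 1$
$Y{\left(T \right)} = T \left(8 + T\right)$ ($Y{\left(T \right)} = \left(8 + T\right) T = T \left(8 + T\right)$)
$Y{\left(y \right)} \left(-154\right) + K{\left(3 \right)} = 1 \left(8 + 1\right) \left(-154\right) + 6 = 1 \cdot 9 \left(-154\right) + 6 = 9 \left(-154\right) + 6 = -1386 + 6 = -1380$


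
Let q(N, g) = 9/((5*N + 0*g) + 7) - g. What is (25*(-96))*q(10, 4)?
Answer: 175200/19 ≈ 9221.0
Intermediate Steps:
q(N, g) = -g + 9/(7 + 5*N) (q(N, g) = 9/((5*N + 0) + 7) - g = 9/(5*N + 7) - g = 9/(7 + 5*N) - g = -g + 9/(7 + 5*N))
(25*(-96))*q(10, 4) = (25*(-96))*((9 - 7*4 - 5*10*4)/(7 + 5*10)) = -2400*(9 - 28 - 200)/(7 + 50) = -2400*(-219)/57 = -800*(-219)/19 = -2400*(-73/19) = 175200/19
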